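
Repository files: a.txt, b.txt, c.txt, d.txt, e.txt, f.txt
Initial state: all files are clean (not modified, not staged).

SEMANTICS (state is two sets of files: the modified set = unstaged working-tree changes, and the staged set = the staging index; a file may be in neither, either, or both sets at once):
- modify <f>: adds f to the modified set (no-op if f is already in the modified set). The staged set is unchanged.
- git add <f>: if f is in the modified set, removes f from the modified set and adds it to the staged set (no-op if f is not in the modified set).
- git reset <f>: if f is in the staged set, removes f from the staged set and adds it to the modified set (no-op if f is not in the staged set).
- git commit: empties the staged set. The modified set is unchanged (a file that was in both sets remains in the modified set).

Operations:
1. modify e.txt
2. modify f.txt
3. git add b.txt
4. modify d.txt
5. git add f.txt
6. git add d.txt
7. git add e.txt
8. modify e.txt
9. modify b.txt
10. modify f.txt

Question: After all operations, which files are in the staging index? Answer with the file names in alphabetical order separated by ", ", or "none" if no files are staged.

After op 1 (modify e.txt): modified={e.txt} staged={none}
After op 2 (modify f.txt): modified={e.txt, f.txt} staged={none}
After op 3 (git add b.txt): modified={e.txt, f.txt} staged={none}
After op 4 (modify d.txt): modified={d.txt, e.txt, f.txt} staged={none}
After op 5 (git add f.txt): modified={d.txt, e.txt} staged={f.txt}
After op 6 (git add d.txt): modified={e.txt} staged={d.txt, f.txt}
After op 7 (git add e.txt): modified={none} staged={d.txt, e.txt, f.txt}
After op 8 (modify e.txt): modified={e.txt} staged={d.txt, e.txt, f.txt}
After op 9 (modify b.txt): modified={b.txt, e.txt} staged={d.txt, e.txt, f.txt}
After op 10 (modify f.txt): modified={b.txt, e.txt, f.txt} staged={d.txt, e.txt, f.txt}

Answer: d.txt, e.txt, f.txt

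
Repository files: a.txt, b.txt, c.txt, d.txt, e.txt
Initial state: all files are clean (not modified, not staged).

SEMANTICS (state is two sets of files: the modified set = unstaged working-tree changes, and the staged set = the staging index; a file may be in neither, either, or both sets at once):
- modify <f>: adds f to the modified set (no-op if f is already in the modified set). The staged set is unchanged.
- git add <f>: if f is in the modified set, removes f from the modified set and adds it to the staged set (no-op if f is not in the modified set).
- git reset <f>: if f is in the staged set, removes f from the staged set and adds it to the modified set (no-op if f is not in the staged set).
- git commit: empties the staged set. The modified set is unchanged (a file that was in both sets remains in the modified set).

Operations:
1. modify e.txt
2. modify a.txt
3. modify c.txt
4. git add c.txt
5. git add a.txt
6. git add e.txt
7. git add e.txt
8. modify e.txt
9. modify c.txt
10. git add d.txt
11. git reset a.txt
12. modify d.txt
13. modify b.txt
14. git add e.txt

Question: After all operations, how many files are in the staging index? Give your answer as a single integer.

Answer: 2

Derivation:
After op 1 (modify e.txt): modified={e.txt} staged={none}
After op 2 (modify a.txt): modified={a.txt, e.txt} staged={none}
After op 3 (modify c.txt): modified={a.txt, c.txt, e.txt} staged={none}
After op 4 (git add c.txt): modified={a.txt, e.txt} staged={c.txt}
After op 5 (git add a.txt): modified={e.txt} staged={a.txt, c.txt}
After op 6 (git add e.txt): modified={none} staged={a.txt, c.txt, e.txt}
After op 7 (git add e.txt): modified={none} staged={a.txt, c.txt, e.txt}
After op 8 (modify e.txt): modified={e.txt} staged={a.txt, c.txt, e.txt}
After op 9 (modify c.txt): modified={c.txt, e.txt} staged={a.txt, c.txt, e.txt}
After op 10 (git add d.txt): modified={c.txt, e.txt} staged={a.txt, c.txt, e.txt}
After op 11 (git reset a.txt): modified={a.txt, c.txt, e.txt} staged={c.txt, e.txt}
After op 12 (modify d.txt): modified={a.txt, c.txt, d.txt, e.txt} staged={c.txt, e.txt}
After op 13 (modify b.txt): modified={a.txt, b.txt, c.txt, d.txt, e.txt} staged={c.txt, e.txt}
After op 14 (git add e.txt): modified={a.txt, b.txt, c.txt, d.txt} staged={c.txt, e.txt}
Final staged set: {c.txt, e.txt} -> count=2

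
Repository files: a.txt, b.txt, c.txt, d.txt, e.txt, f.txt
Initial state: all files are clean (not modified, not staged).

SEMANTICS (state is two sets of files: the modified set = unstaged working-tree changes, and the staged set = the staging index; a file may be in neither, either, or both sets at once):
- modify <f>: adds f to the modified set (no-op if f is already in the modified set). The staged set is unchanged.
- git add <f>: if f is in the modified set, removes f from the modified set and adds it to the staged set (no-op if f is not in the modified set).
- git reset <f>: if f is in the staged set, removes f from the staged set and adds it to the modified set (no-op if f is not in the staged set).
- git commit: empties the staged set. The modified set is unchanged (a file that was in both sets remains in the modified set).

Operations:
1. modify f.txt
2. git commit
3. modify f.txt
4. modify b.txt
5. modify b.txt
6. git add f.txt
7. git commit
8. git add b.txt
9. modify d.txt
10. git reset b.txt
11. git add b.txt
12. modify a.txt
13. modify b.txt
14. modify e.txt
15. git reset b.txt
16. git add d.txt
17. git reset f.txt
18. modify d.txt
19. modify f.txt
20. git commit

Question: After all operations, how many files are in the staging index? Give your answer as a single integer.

After op 1 (modify f.txt): modified={f.txt} staged={none}
After op 2 (git commit): modified={f.txt} staged={none}
After op 3 (modify f.txt): modified={f.txt} staged={none}
After op 4 (modify b.txt): modified={b.txt, f.txt} staged={none}
After op 5 (modify b.txt): modified={b.txt, f.txt} staged={none}
After op 6 (git add f.txt): modified={b.txt} staged={f.txt}
After op 7 (git commit): modified={b.txt} staged={none}
After op 8 (git add b.txt): modified={none} staged={b.txt}
After op 9 (modify d.txt): modified={d.txt} staged={b.txt}
After op 10 (git reset b.txt): modified={b.txt, d.txt} staged={none}
After op 11 (git add b.txt): modified={d.txt} staged={b.txt}
After op 12 (modify a.txt): modified={a.txt, d.txt} staged={b.txt}
After op 13 (modify b.txt): modified={a.txt, b.txt, d.txt} staged={b.txt}
After op 14 (modify e.txt): modified={a.txt, b.txt, d.txt, e.txt} staged={b.txt}
After op 15 (git reset b.txt): modified={a.txt, b.txt, d.txt, e.txt} staged={none}
After op 16 (git add d.txt): modified={a.txt, b.txt, e.txt} staged={d.txt}
After op 17 (git reset f.txt): modified={a.txt, b.txt, e.txt} staged={d.txt}
After op 18 (modify d.txt): modified={a.txt, b.txt, d.txt, e.txt} staged={d.txt}
After op 19 (modify f.txt): modified={a.txt, b.txt, d.txt, e.txt, f.txt} staged={d.txt}
After op 20 (git commit): modified={a.txt, b.txt, d.txt, e.txt, f.txt} staged={none}
Final staged set: {none} -> count=0

Answer: 0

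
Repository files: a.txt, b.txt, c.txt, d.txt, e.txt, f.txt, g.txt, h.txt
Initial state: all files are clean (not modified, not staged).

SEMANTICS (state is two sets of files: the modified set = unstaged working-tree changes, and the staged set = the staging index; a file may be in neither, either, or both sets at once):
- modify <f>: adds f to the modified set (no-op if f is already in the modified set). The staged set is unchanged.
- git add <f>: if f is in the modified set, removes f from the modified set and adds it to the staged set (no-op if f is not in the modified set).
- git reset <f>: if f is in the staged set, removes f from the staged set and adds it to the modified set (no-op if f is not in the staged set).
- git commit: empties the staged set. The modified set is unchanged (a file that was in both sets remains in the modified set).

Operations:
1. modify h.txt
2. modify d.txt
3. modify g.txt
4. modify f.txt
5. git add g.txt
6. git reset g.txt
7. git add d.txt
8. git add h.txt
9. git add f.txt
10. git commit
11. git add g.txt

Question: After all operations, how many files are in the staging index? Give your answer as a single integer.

After op 1 (modify h.txt): modified={h.txt} staged={none}
After op 2 (modify d.txt): modified={d.txt, h.txt} staged={none}
After op 3 (modify g.txt): modified={d.txt, g.txt, h.txt} staged={none}
After op 4 (modify f.txt): modified={d.txt, f.txt, g.txt, h.txt} staged={none}
After op 5 (git add g.txt): modified={d.txt, f.txt, h.txt} staged={g.txt}
After op 6 (git reset g.txt): modified={d.txt, f.txt, g.txt, h.txt} staged={none}
After op 7 (git add d.txt): modified={f.txt, g.txt, h.txt} staged={d.txt}
After op 8 (git add h.txt): modified={f.txt, g.txt} staged={d.txt, h.txt}
After op 9 (git add f.txt): modified={g.txt} staged={d.txt, f.txt, h.txt}
After op 10 (git commit): modified={g.txt} staged={none}
After op 11 (git add g.txt): modified={none} staged={g.txt}
Final staged set: {g.txt} -> count=1

Answer: 1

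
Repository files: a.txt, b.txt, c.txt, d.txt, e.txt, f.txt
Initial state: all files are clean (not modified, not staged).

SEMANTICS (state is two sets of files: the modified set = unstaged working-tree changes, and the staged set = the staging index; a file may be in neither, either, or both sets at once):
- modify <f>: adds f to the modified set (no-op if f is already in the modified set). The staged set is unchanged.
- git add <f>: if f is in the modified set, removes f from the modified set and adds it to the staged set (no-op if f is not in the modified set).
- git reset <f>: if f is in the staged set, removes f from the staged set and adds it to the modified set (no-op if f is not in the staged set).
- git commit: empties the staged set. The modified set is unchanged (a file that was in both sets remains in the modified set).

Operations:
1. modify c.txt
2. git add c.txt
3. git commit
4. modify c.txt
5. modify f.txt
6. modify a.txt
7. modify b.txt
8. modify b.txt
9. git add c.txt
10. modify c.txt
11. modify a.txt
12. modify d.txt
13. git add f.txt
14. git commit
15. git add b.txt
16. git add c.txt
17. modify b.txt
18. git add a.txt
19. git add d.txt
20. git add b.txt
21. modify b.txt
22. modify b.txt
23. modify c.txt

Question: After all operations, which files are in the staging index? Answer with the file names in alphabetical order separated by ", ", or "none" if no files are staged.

After op 1 (modify c.txt): modified={c.txt} staged={none}
After op 2 (git add c.txt): modified={none} staged={c.txt}
After op 3 (git commit): modified={none} staged={none}
After op 4 (modify c.txt): modified={c.txt} staged={none}
After op 5 (modify f.txt): modified={c.txt, f.txt} staged={none}
After op 6 (modify a.txt): modified={a.txt, c.txt, f.txt} staged={none}
After op 7 (modify b.txt): modified={a.txt, b.txt, c.txt, f.txt} staged={none}
After op 8 (modify b.txt): modified={a.txt, b.txt, c.txt, f.txt} staged={none}
After op 9 (git add c.txt): modified={a.txt, b.txt, f.txt} staged={c.txt}
After op 10 (modify c.txt): modified={a.txt, b.txt, c.txt, f.txt} staged={c.txt}
After op 11 (modify a.txt): modified={a.txt, b.txt, c.txt, f.txt} staged={c.txt}
After op 12 (modify d.txt): modified={a.txt, b.txt, c.txt, d.txt, f.txt} staged={c.txt}
After op 13 (git add f.txt): modified={a.txt, b.txt, c.txt, d.txt} staged={c.txt, f.txt}
After op 14 (git commit): modified={a.txt, b.txt, c.txt, d.txt} staged={none}
After op 15 (git add b.txt): modified={a.txt, c.txt, d.txt} staged={b.txt}
After op 16 (git add c.txt): modified={a.txt, d.txt} staged={b.txt, c.txt}
After op 17 (modify b.txt): modified={a.txt, b.txt, d.txt} staged={b.txt, c.txt}
After op 18 (git add a.txt): modified={b.txt, d.txt} staged={a.txt, b.txt, c.txt}
After op 19 (git add d.txt): modified={b.txt} staged={a.txt, b.txt, c.txt, d.txt}
After op 20 (git add b.txt): modified={none} staged={a.txt, b.txt, c.txt, d.txt}
After op 21 (modify b.txt): modified={b.txt} staged={a.txt, b.txt, c.txt, d.txt}
After op 22 (modify b.txt): modified={b.txt} staged={a.txt, b.txt, c.txt, d.txt}
After op 23 (modify c.txt): modified={b.txt, c.txt} staged={a.txt, b.txt, c.txt, d.txt}

Answer: a.txt, b.txt, c.txt, d.txt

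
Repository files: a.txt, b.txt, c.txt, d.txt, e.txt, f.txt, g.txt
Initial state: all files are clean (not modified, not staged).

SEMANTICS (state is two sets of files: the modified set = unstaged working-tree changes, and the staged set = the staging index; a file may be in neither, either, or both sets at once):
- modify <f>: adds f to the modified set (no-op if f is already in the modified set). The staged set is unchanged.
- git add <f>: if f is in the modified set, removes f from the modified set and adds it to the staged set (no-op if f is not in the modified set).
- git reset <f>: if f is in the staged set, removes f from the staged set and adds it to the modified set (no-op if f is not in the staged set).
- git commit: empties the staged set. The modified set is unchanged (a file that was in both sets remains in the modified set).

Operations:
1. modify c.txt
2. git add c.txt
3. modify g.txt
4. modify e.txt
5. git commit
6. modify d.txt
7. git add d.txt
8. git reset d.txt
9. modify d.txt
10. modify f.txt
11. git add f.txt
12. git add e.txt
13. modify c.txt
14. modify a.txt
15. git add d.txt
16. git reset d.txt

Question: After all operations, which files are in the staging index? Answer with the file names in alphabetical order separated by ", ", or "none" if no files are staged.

After op 1 (modify c.txt): modified={c.txt} staged={none}
After op 2 (git add c.txt): modified={none} staged={c.txt}
After op 3 (modify g.txt): modified={g.txt} staged={c.txt}
After op 4 (modify e.txt): modified={e.txt, g.txt} staged={c.txt}
After op 5 (git commit): modified={e.txt, g.txt} staged={none}
After op 6 (modify d.txt): modified={d.txt, e.txt, g.txt} staged={none}
After op 7 (git add d.txt): modified={e.txt, g.txt} staged={d.txt}
After op 8 (git reset d.txt): modified={d.txt, e.txt, g.txt} staged={none}
After op 9 (modify d.txt): modified={d.txt, e.txt, g.txt} staged={none}
After op 10 (modify f.txt): modified={d.txt, e.txt, f.txt, g.txt} staged={none}
After op 11 (git add f.txt): modified={d.txt, e.txt, g.txt} staged={f.txt}
After op 12 (git add e.txt): modified={d.txt, g.txt} staged={e.txt, f.txt}
After op 13 (modify c.txt): modified={c.txt, d.txt, g.txt} staged={e.txt, f.txt}
After op 14 (modify a.txt): modified={a.txt, c.txt, d.txt, g.txt} staged={e.txt, f.txt}
After op 15 (git add d.txt): modified={a.txt, c.txt, g.txt} staged={d.txt, e.txt, f.txt}
After op 16 (git reset d.txt): modified={a.txt, c.txt, d.txt, g.txt} staged={e.txt, f.txt}

Answer: e.txt, f.txt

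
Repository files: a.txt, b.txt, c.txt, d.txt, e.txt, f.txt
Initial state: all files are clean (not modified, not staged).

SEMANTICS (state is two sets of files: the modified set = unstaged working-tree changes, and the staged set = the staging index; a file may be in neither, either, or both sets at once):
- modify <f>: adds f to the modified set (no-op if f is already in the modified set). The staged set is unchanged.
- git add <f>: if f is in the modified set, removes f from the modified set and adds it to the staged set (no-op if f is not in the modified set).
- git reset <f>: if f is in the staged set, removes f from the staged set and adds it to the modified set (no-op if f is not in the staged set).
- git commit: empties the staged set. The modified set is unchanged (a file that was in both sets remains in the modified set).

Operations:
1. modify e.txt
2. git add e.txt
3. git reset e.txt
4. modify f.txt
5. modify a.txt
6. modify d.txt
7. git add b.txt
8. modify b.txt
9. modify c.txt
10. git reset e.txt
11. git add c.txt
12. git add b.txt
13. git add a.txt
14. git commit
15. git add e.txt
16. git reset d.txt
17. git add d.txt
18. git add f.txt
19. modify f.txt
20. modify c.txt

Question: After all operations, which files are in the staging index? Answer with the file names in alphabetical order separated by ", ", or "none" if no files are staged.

Answer: d.txt, e.txt, f.txt

Derivation:
After op 1 (modify e.txt): modified={e.txt} staged={none}
After op 2 (git add e.txt): modified={none} staged={e.txt}
After op 3 (git reset e.txt): modified={e.txt} staged={none}
After op 4 (modify f.txt): modified={e.txt, f.txt} staged={none}
After op 5 (modify a.txt): modified={a.txt, e.txt, f.txt} staged={none}
After op 6 (modify d.txt): modified={a.txt, d.txt, e.txt, f.txt} staged={none}
After op 7 (git add b.txt): modified={a.txt, d.txt, e.txt, f.txt} staged={none}
After op 8 (modify b.txt): modified={a.txt, b.txt, d.txt, e.txt, f.txt} staged={none}
After op 9 (modify c.txt): modified={a.txt, b.txt, c.txt, d.txt, e.txt, f.txt} staged={none}
After op 10 (git reset e.txt): modified={a.txt, b.txt, c.txt, d.txt, e.txt, f.txt} staged={none}
After op 11 (git add c.txt): modified={a.txt, b.txt, d.txt, e.txt, f.txt} staged={c.txt}
After op 12 (git add b.txt): modified={a.txt, d.txt, e.txt, f.txt} staged={b.txt, c.txt}
After op 13 (git add a.txt): modified={d.txt, e.txt, f.txt} staged={a.txt, b.txt, c.txt}
After op 14 (git commit): modified={d.txt, e.txt, f.txt} staged={none}
After op 15 (git add e.txt): modified={d.txt, f.txt} staged={e.txt}
After op 16 (git reset d.txt): modified={d.txt, f.txt} staged={e.txt}
After op 17 (git add d.txt): modified={f.txt} staged={d.txt, e.txt}
After op 18 (git add f.txt): modified={none} staged={d.txt, e.txt, f.txt}
After op 19 (modify f.txt): modified={f.txt} staged={d.txt, e.txt, f.txt}
After op 20 (modify c.txt): modified={c.txt, f.txt} staged={d.txt, e.txt, f.txt}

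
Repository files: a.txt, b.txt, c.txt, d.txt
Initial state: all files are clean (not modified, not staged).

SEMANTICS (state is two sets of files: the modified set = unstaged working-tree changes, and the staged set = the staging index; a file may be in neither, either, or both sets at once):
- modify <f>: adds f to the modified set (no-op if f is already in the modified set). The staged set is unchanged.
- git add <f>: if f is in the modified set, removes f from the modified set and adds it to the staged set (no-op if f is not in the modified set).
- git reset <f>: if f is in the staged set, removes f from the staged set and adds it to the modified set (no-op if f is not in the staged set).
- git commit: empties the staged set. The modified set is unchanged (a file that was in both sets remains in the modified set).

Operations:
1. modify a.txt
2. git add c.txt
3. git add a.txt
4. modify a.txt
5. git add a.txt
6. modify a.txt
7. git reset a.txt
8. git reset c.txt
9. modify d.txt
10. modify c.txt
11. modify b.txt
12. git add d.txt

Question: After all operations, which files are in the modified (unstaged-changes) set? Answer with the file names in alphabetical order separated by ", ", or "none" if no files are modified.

Answer: a.txt, b.txt, c.txt

Derivation:
After op 1 (modify a.txt): modified={a.txt} staged={none}
After op 2 (git add c.txt): modified={a.txt} staged={none}
After op 3 (git add a.txt): modified={none} staged={a.txt}
After op 4 (modify a.txt): modified={a.txt} staged={a.txt}
After op 5 (git add a.txt): modified={none} staged={a.txt}
After op 6 (modify a.txt): modified={a.txt} staged={a.txt}
After op 7 (git reset a.txt): modified={a.txt} staged={none}
After op 8 (git reset c.txt): modified={a.txt} staged={none}
After op 9 (modify d.txt): modified={a.txt, d.txt} staged={none}
After op 10 (modify c.txt): modified={a.txt, c.txt, d.txt} staged={none}
After op 11 (modify b.txt): modified={a.txt, b.txt, c.txt, d.txt} staged={none}
After op 12 (git add d.txt): modified={a.txt, b.txt, c.txt} staged={d.txt}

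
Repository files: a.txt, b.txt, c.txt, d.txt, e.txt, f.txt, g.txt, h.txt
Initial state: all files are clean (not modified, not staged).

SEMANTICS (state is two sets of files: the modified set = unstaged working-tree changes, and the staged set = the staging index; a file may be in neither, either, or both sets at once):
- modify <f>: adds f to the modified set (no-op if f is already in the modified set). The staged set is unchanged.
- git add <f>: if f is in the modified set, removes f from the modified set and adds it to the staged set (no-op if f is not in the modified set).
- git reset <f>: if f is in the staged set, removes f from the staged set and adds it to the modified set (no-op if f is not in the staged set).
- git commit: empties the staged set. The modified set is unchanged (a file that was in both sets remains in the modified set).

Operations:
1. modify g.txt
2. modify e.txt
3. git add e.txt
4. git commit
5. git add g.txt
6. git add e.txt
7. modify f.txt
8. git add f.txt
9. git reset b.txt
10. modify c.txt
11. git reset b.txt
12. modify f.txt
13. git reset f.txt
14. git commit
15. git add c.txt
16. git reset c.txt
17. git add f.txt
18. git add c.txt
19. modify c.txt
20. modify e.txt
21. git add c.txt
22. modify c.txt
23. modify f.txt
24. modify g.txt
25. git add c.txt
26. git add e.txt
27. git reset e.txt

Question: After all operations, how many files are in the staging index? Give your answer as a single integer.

Answer: 2

Derivation:
After op 1 (modify g.txt): modified={g.txt} staged={none}
After op 2 (modify e.txt): modified={e.txt, g.txt} staged={none}
After op 3 (git add e.txt): modified={g.txt} staged={e.txt}
After op 4 (git commit): modified={g.txt} staged={none}
After op 5 (git add g.txt): modified={none} staged={g.txt}
After op 6 (git add e.txt): modified={none} staged={g.txt}
After op 7 (modify f.txt): modified={f.txt} staged={g.txt}
After op 8 (git add f.txt): modified={none} staged={f.txt, g.txt}
After op 9 (git reset b.txt): modified={none} staged={f.txt, g.txt}
After op 10 (modify c.txt): modified={c.txt} staged={f.txt, g.txt}
After op 11 (git reset b.txt): modified={c.txt} staged={f.txt, g.txt}
After op 12 (modify f.txt): modified={c.txt, f.txt} staged={f.txt, g.txt}
After op 13 (git reset f.txt): modified={c.txt, f.txt} staged={g.txt}
After op 14 (git commit): modified={c.txt, f.txt} staged={none}
After op 15 (git add c.txt): modified={f.txt} staged={c.txt}
After op 16 (git reset c.txt): modified={c.txt, f.txt} staged={none}
After op 17 (git add f.txt): modified={c.txt} staged={f.txt}
After op 18 (git add c.txt): modified={none} staged={c.txt, f.txt}
After op 19 (modify c.txt): modified={c.txt} staged={c.txt, f.txt}
After op 20 (modify e.txt): modified={c.txt, e.txt} staged={c.txt, f.txt}
After op 21 (git add c.txt): modified={e.txt} staged={c.txt, f.txt}
After op 22 (modify c.txt): modified={c.txt, e.txt} staged={c.txt, f.txt}
After op 23 (modify f.txt): modified={c.txt, e.txt, f.txt} staged={c.txt, f.txt}
After op 24 (modify g.txt): modified={c.txt, e.txt, f.txt, g.txt} staged={c.txt, f.txt}
After op 25 (git add c.txt): modified={e.txt, f.txt, g.txt} staged={c.txt, f.txt}
After op 26 (git add e.txt): modified={f.txt, g.txt} staged={c.txt, e.txt, f.txt}
After op 27 (git reset e.txt): modified={e.txt, f.txt, g.txt} staged={c.txt, f.txt}
Final staged set: {c.txt, f.txt} -> count=2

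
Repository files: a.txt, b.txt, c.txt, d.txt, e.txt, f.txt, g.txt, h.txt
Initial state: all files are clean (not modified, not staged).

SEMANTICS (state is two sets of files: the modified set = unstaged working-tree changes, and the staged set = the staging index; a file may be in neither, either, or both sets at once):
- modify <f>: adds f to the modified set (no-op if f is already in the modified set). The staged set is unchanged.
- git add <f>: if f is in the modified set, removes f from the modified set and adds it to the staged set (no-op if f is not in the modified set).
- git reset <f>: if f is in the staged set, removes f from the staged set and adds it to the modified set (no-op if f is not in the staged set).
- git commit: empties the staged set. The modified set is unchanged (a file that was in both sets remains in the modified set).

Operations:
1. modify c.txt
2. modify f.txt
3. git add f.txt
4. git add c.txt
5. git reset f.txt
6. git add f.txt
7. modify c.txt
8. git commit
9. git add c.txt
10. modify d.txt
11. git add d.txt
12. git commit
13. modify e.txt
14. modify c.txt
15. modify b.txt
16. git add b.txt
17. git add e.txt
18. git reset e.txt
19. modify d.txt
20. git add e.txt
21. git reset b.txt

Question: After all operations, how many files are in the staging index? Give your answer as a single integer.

After op 1 (modify c.txt): modified={c.txt} staged={none}
After op 2 (modify f.txt): modified={c.txt, f.txt} staged={none}
After op 3 (git add f.txt): modified={c.txt} staged={f.txt}
After op 4 (git add c.txt): modified={none} staged={c.txt, f.txt}
After op 5 (git reset f.txt): modified={f.txt} staged={c.txt}
After op 6 (git add f.txt): modified={none} staged={c.txt, f.txt}
After op 7 (modify c.txt): modified={c.txt} staged={c.txt, f.txt}
After op 8 (git commit): modified={c.txt} staged={none}
After op 9 (git add c.txt): modified={none} staged={c.txt}
After op 10 (modify d.txt): modified={d.txt} staged={c.txt}
After op 11 (git add d.txt): modified={none} staged={c.txt, d.txt}
After op 12 (git commit): modified={none} staged={none}
After op 13 (modify e.txt): modified={e.txt} staged={none}
After op 14 (modify c.txt): modified={c.txt, e.txt} staged={none}
After op 15 (modify b.txt): modified={b.txt, c.txt, e.txt} staged={none}
After op 16 (git add b.txt): modified={c.txt, e.txt} staged={b.txt}
After op 17 (git add e.txt): modified={c.txt} staged={b.txt, e.txt}
After op 18 (git reset e.txt): modified={c.txt, e.txt} staged={b.txt}
After op 19 (modify d.txt): modified={c.txt, d.txt, e.txt} staged={b.txt}
After op 20 (git add e.txt): modified={c.txt, d.txt} staged={b.txt, e.txt}
After op 21 (git reset b.txt): modified={b.txt, c.txt, d.txt} staged={e.txt}
Final staged set: {e.txt} -> count=1

Answer: 1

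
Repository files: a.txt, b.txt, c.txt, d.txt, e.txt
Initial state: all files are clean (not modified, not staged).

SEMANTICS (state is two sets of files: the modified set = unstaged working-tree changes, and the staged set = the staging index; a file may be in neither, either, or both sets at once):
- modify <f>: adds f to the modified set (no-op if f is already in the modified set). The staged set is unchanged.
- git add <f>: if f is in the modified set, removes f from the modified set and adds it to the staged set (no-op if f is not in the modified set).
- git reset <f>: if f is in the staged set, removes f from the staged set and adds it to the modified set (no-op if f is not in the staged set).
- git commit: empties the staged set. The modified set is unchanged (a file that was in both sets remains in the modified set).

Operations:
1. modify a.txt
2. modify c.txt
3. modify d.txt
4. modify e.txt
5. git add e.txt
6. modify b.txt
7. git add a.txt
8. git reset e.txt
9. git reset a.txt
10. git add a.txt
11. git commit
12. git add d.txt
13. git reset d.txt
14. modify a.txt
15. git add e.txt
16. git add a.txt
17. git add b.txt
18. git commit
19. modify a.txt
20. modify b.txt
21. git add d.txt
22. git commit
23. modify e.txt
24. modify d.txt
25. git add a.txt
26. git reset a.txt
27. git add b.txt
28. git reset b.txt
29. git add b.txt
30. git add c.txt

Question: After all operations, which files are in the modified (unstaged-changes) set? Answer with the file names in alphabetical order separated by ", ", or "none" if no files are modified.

After op 1 (modify a.txt): modified={a.txt} staged={none}
After op 2 (modify c.txt): modified={a.txt, c.txt} staged={none}
After op 3 (modify d.txt): modified={a.txt, c.txt, d.txt} staged={none}
After op 4 (modify e.txt): modified={a.txt, c.txt, d.txt, e.txt} staged={none}
After op 5 (git add e.txt): modified={a.txt, c.txt, d.txt} staged={e.txt}
After op 6 (modify b.txt): modified={a.txt, b.txt, c.txt, d.txt} staged={e.txt}
After op 7 (git add a.txt): modified={b.txt, c.txt, d.txt} staged={a.txt, e.txt}
After op 8 (git reset e.txt): modified={b.txt, c.txt, d.txt, e.txt} staged={a.txt}
After op 9 (git reset a.txt): modified={a.txt, b.txt, c.txt, d.txt, e.txt} staged={none}
After op 10 (git add a.txt): modified={b.txt, c.txt, d.txt, e.txt} staged={a.txt}
After op 11 (git commit): modified={b.txt, c.txt, d.txt, e.txt} staged={none}
After op 12 (git add d.txt): modified={b.txt, c.txt, e.txt} staged={d.txt}
After op 13 (git reset d.txt): modified={b.txt, c.txt, d.txt, e.txt} staged={none}
After op 14 (modify a.txt): modified={a.txt, b.txt, c.txt, d.txt, e.txt} staged={none}
After op 15 (git add e.txt): modified={a.txt, b.txt, c.txt, d.txt} staged={e.txt}
After op 16 (git add a.txt): modified={b.txt, c.txt, d.txt} staged={a.txt, e.txt}
After op 17 (git add b.txt): modified={c.txt, d.txt} staged={a.txt, b.txt, e.txt}
After op 18 (git commit): modified={c.txt, d.txt} staged={none}
After op 19 (modify a.txt): modified={a.txt, c.txt, d.txt} staged={none}
After op 20 (modify b.txt): modified={a.txt, b.txt, c.txt, d.txt} staged={none}
After op 21 (git add d.txt): modified={a.txt, b.txt, c.txt} staged={d.txt}
After op 22 (git commit): modified={a.txt, b.txt, c.txt} staged={none}
After op 23 (modify e.txt): modified={a.txt, b.txt, c.txt, e.txt} staged={none}
After op 24 (modify d.txt): modified={a.txt, b.txt, c.txt, d.txt, e.txt} staged={none}
After op 25 (git add a.txt): modified={b.txt, c.txt, d.txt, e.txt} staged={a.txt}
After op 26 (git reset a.txt): modified={a.txt, b.txt, c.txt, d.txt, e.txt} staged={none}
After op 27 (git add b.txt): modified={a.txt, c.txt, d.txt, e.txt} staged={b.txt}
After op 28 (git reset b.txt): modified={a.txt, b.txt, c.txt, d.txt, e.txt} staged={none}
After op 29 (git add b.txt): modified={a.txt, c.txt, d.txt, e.txt} staged={b.txt}
After op 30 (git add c.txt): modified={a.txt, d.txt, e.txt} staged={b.txt, c.txt}

Answer: a.txt, d.txt, e.txt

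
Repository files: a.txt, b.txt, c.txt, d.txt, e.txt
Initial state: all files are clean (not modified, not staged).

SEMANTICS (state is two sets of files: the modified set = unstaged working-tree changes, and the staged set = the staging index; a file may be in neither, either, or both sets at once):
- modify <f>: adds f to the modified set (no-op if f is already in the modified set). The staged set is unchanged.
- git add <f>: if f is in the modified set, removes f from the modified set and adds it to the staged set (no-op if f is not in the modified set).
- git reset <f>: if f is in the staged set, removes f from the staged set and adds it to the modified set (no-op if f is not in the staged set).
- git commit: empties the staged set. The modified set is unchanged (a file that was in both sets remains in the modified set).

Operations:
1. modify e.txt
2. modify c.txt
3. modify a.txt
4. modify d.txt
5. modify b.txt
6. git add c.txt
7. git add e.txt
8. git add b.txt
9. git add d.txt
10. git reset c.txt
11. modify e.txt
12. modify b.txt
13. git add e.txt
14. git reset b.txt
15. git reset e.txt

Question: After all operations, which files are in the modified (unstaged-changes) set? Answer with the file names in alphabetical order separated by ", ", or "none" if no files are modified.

After op 1 (modify e.txt): modified={e.txt} staged={none}
After op 2 (modify c.txt): modified={c.txt, e.txt} staged={none}
After op 3 (modify a.txt): modified={a.txt, c.txt, e.txt} staged={none}
After op 4 (modify d.txt): modified={a.txt, c.txt, d.txt, e.txt} staged={none}
After op 5 (modify b.txt): modified={a.txt, b.txt, c.txt, d.txt, e.txt} staged={none}
After op 6 (git add c.txt): modified={a.txt, b.txt, d.txt, e.txt} staged={c.txt}
After op 7 (git add e.txt): modified={a.txt, b.txt, d.txt} staged={c.txt, e.txt}
After op 8 (git add b.txt): modified={a.txt, d.txt} staged={b.txt, c.txt, e.txt}
After op 9 (git add d.txt): modified={a.txt} staged={b.txt, c.txt, d.txt, e.txt}
After op 10 (git reset c.txt): modified={a.txt, c.txt} staged={b.txt, d.txt, e.txt}
After op 11 (modify e.txt): modified={a.txt, c.txt, e.txt} staged={b.txt, d.txt, e.txt}
After op 12 (modify b.txt): modified={a.txt, b.txt, c.txt, e.txt} staged={b.txt, d.txt, e.txt}
After op 13 (git add e.txt): modified={a.txt, b.txt, c.txt} staged={b.txt, d.txt, e.txt}
After op 14 (git reset b.txt): modified={a.txt, b.txt, c.txt} staged={d.txt, e.txt}
After op 15 (git reset e.txt): modified={a.txt, b.txt, c.txt, e.txt} staged={d.txt}

Answer: a.txt, b.txt, c.txt, e.txt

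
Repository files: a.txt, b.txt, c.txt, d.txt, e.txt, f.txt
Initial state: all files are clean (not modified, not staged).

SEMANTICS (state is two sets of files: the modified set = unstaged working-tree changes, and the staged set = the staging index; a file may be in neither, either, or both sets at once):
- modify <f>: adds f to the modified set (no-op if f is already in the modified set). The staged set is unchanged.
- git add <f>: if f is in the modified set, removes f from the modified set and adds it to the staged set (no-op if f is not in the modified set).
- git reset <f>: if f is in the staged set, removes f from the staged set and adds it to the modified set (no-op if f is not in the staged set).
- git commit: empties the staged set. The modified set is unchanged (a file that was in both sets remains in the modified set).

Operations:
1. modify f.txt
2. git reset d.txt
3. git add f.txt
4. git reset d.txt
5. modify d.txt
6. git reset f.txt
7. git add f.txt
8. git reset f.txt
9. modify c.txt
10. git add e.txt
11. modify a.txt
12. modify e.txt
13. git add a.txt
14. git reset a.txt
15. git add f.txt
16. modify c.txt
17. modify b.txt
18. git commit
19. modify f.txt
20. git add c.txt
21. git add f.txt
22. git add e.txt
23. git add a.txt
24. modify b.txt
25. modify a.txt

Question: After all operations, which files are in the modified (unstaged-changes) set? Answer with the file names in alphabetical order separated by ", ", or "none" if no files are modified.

After op 1 (modify f.txt): modified={f.txt} staged={none}
After op 2 (git reset d.txt): modified={f.txt} staged={none}
After op 3 (git add f.txt): modified={none} staged={f.txt}
After op 4 (git reset d.txt): modified={none} staged={f.txt}
After op 5 (modify d.txt): modified={d.txt} staged={f.txt}
After op 6 (git reset f.txt): modified={d.txt, f.txt} staged={none}
After op 7 (git add f.txt): modified={d.txt} staged={f.txt}
After op 8 (git reset f.txt): modified={d.txt, f.txt} staged={none}
After op 9 (modify c.txt): modified={c.txt, d.txt, f.txt} staged={none}
After op 10 (git add e.txt): modified={c.txt, d.txt, f.txt} staged={none}
After op 11 (modify a.txt): modified={a.txt, c.txt, d.txt, f.txt} staged={none}
After op 12 (modify e.txt): modified={a.txt, c.txt, d.txt, e.txt, f.txt} staged={none}
After op 13 (git add a.txt): modified={c.txt, d.txt, e.txt, f.txt} staged={a.txt}
After op 14 (git reset a.txt): modified={a.txt, c.txt, d.txt, e.txt, f.txt} staged={none}
After op 15 (git add f.txt): modified={a.txt, c.txt, d.txt, e.txt} staged={f.txt}
After op 16 (modify c.txt): modified={a.txt, c.txt, d.txt, e.txt} staged={f.txt}
After op 17 (modify b.txt): modified={a.txt, b.txt, c.txt, d.txt, e.txt} staged={f.txt}
After op 18 (git commit): modified={a.txt, b.txt, c.txt, d.txt, e.txt} staged={none}
After op 19 (modify f.txt): modified={a.txt, b.txt, c.txt, d.txt, e.txt, f.txt} staged={none}
After op 20 (git add c.txt): modified={a.txt, b.txt, d.txt, e.txt, f.txt} staged={c.txt}
After op 21 (git add f.txt): modified={a.txt, b.txt, d.txt, e.txt} staged={c.txt, f.txt}
After op 22 (git add e.txt): modified={a.txt, b.txt, d.txt} staged={c.txt, e.txt, f.txt}
After op 23 (git add a.txt): modified={b.txt, d.txt} staged={a.txt, c.txt, e.txt, f.txt}
After op 24 (modify b.txt): modified={b.txt, d.txt} staged={a.txt, c.txt, e.txt, f.txt}
After op 25 (modify a.txt): modified={a.txt, b.txt, d.txt} staged={a.txt, c.txt, e.txt, f.txt}

Answer: a.txt, b.txt, d.txt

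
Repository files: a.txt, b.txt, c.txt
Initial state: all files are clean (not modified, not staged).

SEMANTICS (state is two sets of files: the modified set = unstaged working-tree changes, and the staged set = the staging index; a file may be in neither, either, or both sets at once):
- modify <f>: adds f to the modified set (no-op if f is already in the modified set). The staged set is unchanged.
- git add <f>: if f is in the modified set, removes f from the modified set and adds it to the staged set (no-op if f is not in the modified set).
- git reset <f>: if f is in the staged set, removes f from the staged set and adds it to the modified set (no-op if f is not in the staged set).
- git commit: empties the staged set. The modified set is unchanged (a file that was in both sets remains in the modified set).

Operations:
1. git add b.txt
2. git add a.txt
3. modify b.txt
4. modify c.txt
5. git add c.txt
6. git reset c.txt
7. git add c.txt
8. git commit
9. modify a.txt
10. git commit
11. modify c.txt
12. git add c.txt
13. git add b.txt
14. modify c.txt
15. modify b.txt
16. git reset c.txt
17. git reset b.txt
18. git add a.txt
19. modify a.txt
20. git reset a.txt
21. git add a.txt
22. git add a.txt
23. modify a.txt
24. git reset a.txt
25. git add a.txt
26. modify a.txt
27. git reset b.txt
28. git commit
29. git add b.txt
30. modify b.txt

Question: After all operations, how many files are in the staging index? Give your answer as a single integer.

After op 1 (git add b.txt): modified={none} staged={none}
After op 2 (git add a.txt): modified={none} staged={none}
After op 3 (modify b.txt): modified={b.txt} staged={none}
After op 4 (modify c.txt): modified={b.txt, c.txt} staged={none}
After op 5 (git add c.txt): modified={b.txt} staged={c.txt}
After op 6 (git reset c.txt): modified={b.txt, c.txt} staged={none}
After op 7 (git add c.txt): modified={b.txt} staged={c.txt}
After op 8 (git commit): modified={b.txt} staged={none}
After op 9 (modify a.txt): modified={a.txt, b.txt} staged={none}
After op 10 (git commit): modified={a.txt, b.txt} staged={none}
After op 11 (modify c.txt): modified={a.txt, b.txt, c.txt} staged={none}
After op 12 (git add c.txt): modified={a.txt, b.txt} staged={c.txt}
After op 13 (git add b.txt): modified={a.txt} staged={b.txt, c.txt}
After op 14 (modify c.txt): modified={a.txt, c.txt} staged={b.txt, c.txt}
After op 15 (modify b.txt): modified={a.txt, b.txt, c.txt} staged={b.txt, c.txt}
After op 16 (git reset c.txt): modified={a.txt, b.txt, c.txt} staged={b.txt}
After op 17 (git reset b.txt): modified={a.txt, b.txt, c.txt} staged={none}
After op 18 (git add a.txt): modified={b.txt, c.txt} staged={a.txt}
After op 19 (modify a.txt): modified={a.txt, b.txt, c.txt} staged={a.txt}
After op 20 (git reset a.txt): modified={a.txt, b.txt, c.txt} staged={none}
After op 21 (git add a.txt): modified={b.txt, c.txt} staged={a.txt}
After op 22 (git add a.txt): modified={b.txt, c.txt} staged={a.txt}
After op 23 (modify a.txt): modified={a.txt, b.txt, c.txt} staged={a.txt}
After op 24 (git reset a.txt): modified={a.txt, b.txt, c.txt} staged={none}
After op 25 (git add a.txt): modified={b.txt, c.txt} staged={a.txt}
After op 26 (modify a.txt): modified={a.txt, b.txt, c.txt} staged={a.txt}
After op 27 (git reset b.txt): modified={a.txt, b.txt, c.txt} staged={a.txt}
After op 28 (git commit): modified={a.txt, b.txt, c.txt} staged={none}
After op 29 (git add b.txt): modified={a.txt, c.txt} staged={b.txt}
After op 30 (modify b.txt): modified={a.txt, b.txt, c.txt} staged={b.txt}
Final staged set: {b.txt} -> count=1

Answer: 1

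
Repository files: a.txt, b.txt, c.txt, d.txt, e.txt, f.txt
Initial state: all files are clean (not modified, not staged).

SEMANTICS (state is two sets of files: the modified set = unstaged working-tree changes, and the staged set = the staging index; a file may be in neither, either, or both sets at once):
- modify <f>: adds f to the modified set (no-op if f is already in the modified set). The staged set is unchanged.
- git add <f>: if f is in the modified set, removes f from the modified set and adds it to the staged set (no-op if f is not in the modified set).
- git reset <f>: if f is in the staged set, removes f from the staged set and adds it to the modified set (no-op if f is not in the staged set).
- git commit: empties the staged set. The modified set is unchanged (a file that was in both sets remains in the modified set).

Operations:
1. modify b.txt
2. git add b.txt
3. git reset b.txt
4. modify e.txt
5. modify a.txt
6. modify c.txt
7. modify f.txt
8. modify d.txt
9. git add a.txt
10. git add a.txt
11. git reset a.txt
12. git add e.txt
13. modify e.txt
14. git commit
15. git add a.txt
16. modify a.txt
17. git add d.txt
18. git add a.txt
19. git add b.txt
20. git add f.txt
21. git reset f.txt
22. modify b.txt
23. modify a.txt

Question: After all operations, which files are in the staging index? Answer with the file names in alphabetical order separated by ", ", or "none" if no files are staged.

After op 1 (modify b.txt): modified={b.txt} staged={none}
After op 2 (git add b.txt): modified={none} staged={b.txt}
After op 3 (git reset b.txt): modified={b.txt} staged={none}
After op 4 (modify e.txt): modified={b.txt, e.txt} staged={none}
After op 5 (modify a.txt): modified={a.txt, b.txt, e.txt} staged={none}
After op 6 (modify c.txt): modified={a.txt, b.txt, c.txt, e.txt} staged={none}
After op 7 (modify f.txt): modified={a.txt, b.txt, c.txt, e.txt, f.txt} staged={none}
After op 8 (modify d.txt): modified={a.txt, b.txt, c.txt, d.txt, e.txt, f.txt} staged={none}
After op 9 (git add a.txt): modified={b.txt, c.txt, d.txt, e.txt, f.txt} staged={a.txt}
After op 10 (git add a.txt): modified={b.txt, c.txt, d.txt, e.txt, f.txt} staged={a.txt}
After op 11 (git reset a.txt): modified={a.txt, b.txt, c.txt, d.txt, e.txt, f.txt} staged={none}
After op 12 (git add e.txt): modified={a.txt, b.txt, c.txt, d.txt, f.txt} staged={e.txt}
After op 13 (modify e.txt): modified={a.txt, b.txt, c.txt, d.txt, e.txt, f.txt} staged={e.txt}
After op 14 (git commit): modified={a.txt, b.txt, c.txt, d.txt, e.txt, f.txt} staged={none}
After op 15 (git add a.txt): modified={b.txt, c.txt, d.txt, e.txt, f.txt} staged={a.txt}
After op 16 (modify a.txt): modified={a.txt, b.txt, c.txt, d.txt, e.txt, f.txt} staged={a.txt}
After op 17 (git add d.txt): modified={a.txt, b.txt, c.txt, e.txt, f.txt} staged={a.txt, d.txt}
After op 18 (git add a.txt): modified={b.txt, c.txt, e.txt, f.txt} staged={a.txt, d.txt}
After op 19 (git add b.txt): modified={c.txt, e.txt, f.txt} staged={a.txt, b.txt, d.txt}
After op 20 (git add f.txt): modified={c.txt, e.txt} staged={a.txt, b.txt, d.txt, f.txt}
After op 21 (git reset f.txt): modified={c.txt, e.txt, f.txt} staged={a.txt, b.txt, d.txt}
After op 22 (modify b.txt): modified={b.txt, c.txt, e.txt, f.txt} staged={a.txt, b.txt, d.txt}
After op 23 (modify a.txt): modified={a.txt, b.txt, c.txt, e.txt, f.txt} staged={a.txt, b.txt, d.txt}

Answer: a.txt, b.txt, d.txt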